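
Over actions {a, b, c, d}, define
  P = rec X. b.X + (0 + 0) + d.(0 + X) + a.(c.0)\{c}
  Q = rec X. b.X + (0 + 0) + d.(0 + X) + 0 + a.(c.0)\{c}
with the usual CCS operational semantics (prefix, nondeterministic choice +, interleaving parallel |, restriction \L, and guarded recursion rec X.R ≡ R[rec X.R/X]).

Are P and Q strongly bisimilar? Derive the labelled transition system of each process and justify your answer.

P ~ Q

P's transition system — 3 states:
  m0 = rec X. b.X + (0 + 0) + d.(0 + X) + a.(c.0)\{c} has moves -a-> m1, -b-> m0, -d-> m2
  m1 = (c.0)\{c} has moves stopped
  m2 = 0 + (rec X. b.X + (0 + 0) + d.(0 + X) + a.(c.0)\{c}) has moves -a-> m1, -b-> m0, -d-> m2
Q's transition system — 3 states:
  n0 = rec X. b.X + (0 + 0) + d.(0 + X) + 0 + a.(c.0)\{c} has moves -a-> n1, -b-> n0, -d-> n2
  n1 = (c.0)\{c} has moves stopped
  n2 = 0 + (rec X. b.X + (0 + 0) + d.(0 + X) + 0 + a.(c.0)\{c}) has moves -a-> n1, -b-> n0, -d-> n2
Bisimilarity quotient blocks:
  B0 = {m0, m2, n0, n2}
  B1 = {m1, n1}
m0 ∈ B0, n0 ∈ B0 → same block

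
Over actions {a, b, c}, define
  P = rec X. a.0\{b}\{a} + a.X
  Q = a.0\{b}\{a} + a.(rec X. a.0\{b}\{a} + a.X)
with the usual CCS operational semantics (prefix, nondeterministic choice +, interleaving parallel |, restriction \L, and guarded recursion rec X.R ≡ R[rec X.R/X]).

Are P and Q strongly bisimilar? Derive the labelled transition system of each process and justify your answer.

Reachable graph of P (2 states):
  u0 = rec X. a.0\{b}\{a} + a.X ⊢ —a→ u0, —a→ u1
  u1 = 0\{b}\{a} ⊢ (no moves)
Reachable graph of Q (3 states):
  v0 = a.0\{b}\{a} + a.(rec X. a.0\{b}\{a} + a.X) ⊢ —a→ v1, —a→ v2
  v1 = 0\{b}\{a} ⊢ (no moves)
  v2 = rec X. a.0\{b}\{a} + a.X ⊢ —a→ v1, —a→ v2
Bisimilarity quotient blocks:
  B0 = {u0, v0, v2}
  B1 = {u1, v1}
u0 ∈ B0, v0 ∈ B0 → same block

P ~ Q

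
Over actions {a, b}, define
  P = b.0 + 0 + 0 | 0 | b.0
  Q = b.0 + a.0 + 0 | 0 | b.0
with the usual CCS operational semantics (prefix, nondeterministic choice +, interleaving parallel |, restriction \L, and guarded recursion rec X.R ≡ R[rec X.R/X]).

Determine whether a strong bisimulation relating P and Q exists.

NO

Reachable graph of P (3 states):
  s0 = b.0 + 0 + 0 | 0 | b.0 | =b=> s1, =b=> s2
  s1 = 0 | deadlocked
  s2 = 0 | 0 | 0 | deadlocked
Reachable graph of Q (3 states):
  t0 = b.0 + a.0 + 0 | 0 | b.0 | =a=> t1, =b=> t1, =b=> t2
  t1 = 0 | deadlocked
  t2 = 0 | 0 | 0 | deadlocked
Bisimilarity quotient blocks:
  B0 = {s0}
  B1 = {s1, s2, t1, t2}
  B2 = {t0}
s0 ∈ B0, t0 ∈ B2 → different blocks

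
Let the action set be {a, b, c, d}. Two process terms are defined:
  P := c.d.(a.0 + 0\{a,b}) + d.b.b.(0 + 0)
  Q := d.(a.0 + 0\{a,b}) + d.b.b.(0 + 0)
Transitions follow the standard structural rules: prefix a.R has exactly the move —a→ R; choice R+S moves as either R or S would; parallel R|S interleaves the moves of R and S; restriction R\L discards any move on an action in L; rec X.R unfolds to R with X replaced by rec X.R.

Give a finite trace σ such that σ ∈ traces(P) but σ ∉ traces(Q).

c

P's transition system — 7 states:
  u0 = c.d.(a.0 + 0\{a,b}) + d.b.b.(0 + 0) ⊢ ··c··> u1, ··d··> u2
  u1 = d.(a.0 + 0\{a,b}) ⊢ ··d··> u3
  u2 = b.b.(0 + 0) ⊢ ··b··> u4
  u3 = a.0 + 0\{a,b} ⊢ ··a··> u5
  u4 = b.(0 + 0) ⊢ ··b··> u6
  u5 = 0 ⊢ ·
  u6 = 0 + 0 ⊢ ·
Q's transition system — 6 states:
  v0 = d.(a.0 + 0\{a,b}) + d.b.b.(0 + 0) ⊢ ··d··> v1, ··d··> v2
  v1 = a.0 + 0\{a,b} ⊢ ··a··> v3
  v2 = b.b.(0 + 0) ⊢ ··b··> v4
  v3 = 0 ⊢ ·
  v4 = b.(0 + 0) ⊢ ··b··> v5
  v5 = 0 + 0 ⊢ ·
Executing c from P (initial set {u0}):
  step 1 (c): {u1}
  P completes σ.
Executing c from Q (initial set {v0}):
  step 1 (c): ∅  — Q cannot continue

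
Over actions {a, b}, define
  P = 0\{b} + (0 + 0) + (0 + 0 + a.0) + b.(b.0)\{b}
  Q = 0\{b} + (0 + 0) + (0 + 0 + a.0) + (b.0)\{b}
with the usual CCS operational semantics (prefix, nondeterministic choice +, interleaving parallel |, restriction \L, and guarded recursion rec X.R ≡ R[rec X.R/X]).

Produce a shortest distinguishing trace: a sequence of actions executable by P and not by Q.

b

LTS(P): 3 reachable states
  s0 = 0\{b} + (0 + 0) + (0 + 0 + a.0) + b.(b.0)\{b} ⊢ -a-> s1, -b-> s2
  s1 = 0 ⊢ stopped
  s2 = (b.0)\{b} ⊢ stopped
LTS(Q): 2 reachable states
  t0 = 0\{b} + (0 + 0) + (0 + 0 + a.0) + (b.0)\{b} ⊢ -a-> t1
  t1 = 0 ⊢ stopped
Trace ⟨b⟩ through P, begin at {s0}:
  after b @ step 1: {s2}
  P completes σ.
Trace ⟨b⟩ through Q, begin at {t0}:
  after b @ step 1: ∅  — Q cannot continue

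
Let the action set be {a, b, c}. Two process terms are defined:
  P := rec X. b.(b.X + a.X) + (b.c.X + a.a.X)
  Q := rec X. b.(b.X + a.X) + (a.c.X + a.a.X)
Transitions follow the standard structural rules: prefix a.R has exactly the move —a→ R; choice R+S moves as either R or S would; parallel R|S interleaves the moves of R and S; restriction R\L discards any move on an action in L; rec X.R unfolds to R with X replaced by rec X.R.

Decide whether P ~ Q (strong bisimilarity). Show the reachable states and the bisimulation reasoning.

Reachable graph of P (4 states):
  m0 = rec X. b.(b.X + a.X) + (b.c.X + a.a.X) has moves =a=> m1, =b=> m2, =b=> m3
  m1 = a.(rec X. b.(b.X + a.X) + (b.c.X + a.a.X)) has moves =a=> m0
  m2 = b.(rec X. b.(b.X + a.X) + (b.c.X + a.a.X)) + a.(rec X. b.(b.X + a.X) + (b.c.X + a.a.X)) has moves =a=> m0, =b=> m0
  m3 = c.(rec X. b.(b.X + a.X) + (b.c.X + a.a.X)) has moves =c=> m0
Reachable graph of Q (4 states):
  n0 = rec X. b.(b.X + a.X) + (a.c.X + a.a.X) has moves =a=> n1, =a=> n2, =b=> n3
  n1 = a.(rec X. b.(b.X + a.X) + (a.c.X + a.a.X)) has moves =a=> n0
  n2 = c.(rec X. b.(b.X + a.X) + (a.c.X + a.a.X)) has moves =c=> n0
  n3 = b.(rec X. b.(b.X + a.X) + (a.c.X + a.a.X)) + a.(rec X. b.(b.X + a.X) + (a.c.X + a.a.X)) has moves =a=> n0, =b=> n0
Bisimilarity quotient blocks:
  B0 = {m0}
  B1 = {m1}
  B2 = {m2}
  B3 = {m3}
  B4 = {n0}
  B5 = {n2}
  B6 = {n3}
  B7 = {n1}
m0 ∈ B0, n0 ∈ B4 → different blocks

not bisimilar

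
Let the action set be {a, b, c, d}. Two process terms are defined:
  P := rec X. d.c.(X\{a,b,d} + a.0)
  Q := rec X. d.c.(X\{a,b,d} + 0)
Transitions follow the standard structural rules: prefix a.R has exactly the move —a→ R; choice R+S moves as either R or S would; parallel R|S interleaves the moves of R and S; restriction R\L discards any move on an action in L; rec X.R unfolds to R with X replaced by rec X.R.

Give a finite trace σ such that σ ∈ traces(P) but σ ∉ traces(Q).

LTS(P): 4 reachable states
  u0 = rec X. d.c.(X\{a,b,d} + a.0) → --d--▸ u1
  u1 = c.((rec X. d.c.(X\{a,b,d} + a.0))\{a,b,d} + a.0) → --c--▸ u2
  u2 = (rec X. d.c.(X\{a,b,d} + a.0))\{a,b,d} + a.0 → --a--▸ u3
  u3 = 0 → stopped
LTS(Q): 3 reachable states
  v0 = rec X. d.c.(X\{a,b,d} + 0) → --d--▸ v1
  v1 = c.((rec X. d.c.(X\{a,b,d} + 0))\{a,b,d} + 0) → --c--▸ v2
  v2 = (rec X. d.c.(X\{a,b,d} + 0))\{a,b,d} + 0 → stopped
Trace ⟨dca⟩ through P, begin at {u0}:
  [1] d ⇒ {u1}
  [2] c ⇒ {u2}
  [3] a ⇒ {u3}
  ✓ P
Trace ⟨dca⟩ through Q, begin at {v0}:
  [1] d ⇒ {v1}
  [2] c ⇒ {v2}
  [3] a ⇒ ∅  — Q cannot continue

dca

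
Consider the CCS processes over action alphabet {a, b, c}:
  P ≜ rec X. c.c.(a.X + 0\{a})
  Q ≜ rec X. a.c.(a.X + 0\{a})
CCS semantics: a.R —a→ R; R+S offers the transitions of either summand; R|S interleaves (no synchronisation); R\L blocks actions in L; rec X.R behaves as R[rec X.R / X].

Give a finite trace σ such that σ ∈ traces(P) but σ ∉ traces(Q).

c

Reachable graph of P (3 states):
  m0 = rec X. c.c.(a.X + 0\{a}) ⊢ --c--▸ m1
  m1 = c.(a.(rec X. c.c.(a.X + 0\{a})) + 0\{a}) ⊢ --c--▸ m2
  m2 = a.(rec X. c.c.(a.X + 0\{a})) + 0\{a} ⊢ --a--▸ m0
Reachable graph of Q (3 states):
  n0 = rec X. a.c.(a.X + 0\{a}) ⊢ --a--▸ n1
  n1 = c.(a.(rec X. a.c.(a.X + 0\{a})) + 0\{a}) ⊢ --c--▸ n2
  n2 = a.(rec X. a.c.(a.X + 0\{a})) + 0\{a} ⊢ --a--▸ n0
Run σ = ⟨c⟩ on P: start {m0}
  step 1 (c): {m1}
  — P admits the full trace.
Run σ = ⟨c⟩ on Q: start {n0}
  step 1 (c): no successor for Q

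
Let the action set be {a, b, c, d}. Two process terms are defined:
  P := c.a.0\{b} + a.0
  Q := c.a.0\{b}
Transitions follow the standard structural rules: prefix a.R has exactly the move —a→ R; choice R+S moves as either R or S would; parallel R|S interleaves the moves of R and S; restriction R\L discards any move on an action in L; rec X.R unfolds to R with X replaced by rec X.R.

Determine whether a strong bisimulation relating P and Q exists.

P's transition system — 4 states:
  u0 = c.a.0\{b} + a.0 has moves ··a··> u1, ··c··> u2
  u1 = 0 has moves stopped
  u2 = a.0\{b} has moves ··a··> u3
  u3 = 0\{b} has moves stopped
Q's transition system — 3 states:
  v0 = c.a.0\{b} has moves ··c··> v1
  v1 = a.0\{b} has moves ··a··> v2
  v2 = 0\{b} has moves stopped
Partition-refinement fixed point:
  B0 = {u0}
  B1 = {u1, u3, v2}
  B2 = {u2, v1}
  B3 = {v0}
u0 ∈ B0, v0 ∈ B3 → different blocks

NO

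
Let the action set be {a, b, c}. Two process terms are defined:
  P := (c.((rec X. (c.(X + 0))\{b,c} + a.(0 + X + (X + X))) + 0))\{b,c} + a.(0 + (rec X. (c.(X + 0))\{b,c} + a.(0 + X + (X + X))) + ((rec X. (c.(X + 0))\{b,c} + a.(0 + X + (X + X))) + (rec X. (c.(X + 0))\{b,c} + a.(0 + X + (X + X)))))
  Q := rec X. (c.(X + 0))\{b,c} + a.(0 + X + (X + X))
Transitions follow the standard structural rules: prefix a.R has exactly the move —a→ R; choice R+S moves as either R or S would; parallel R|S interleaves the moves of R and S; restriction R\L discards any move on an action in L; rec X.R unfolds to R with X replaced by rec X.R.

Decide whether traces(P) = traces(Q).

YES

P's transition system — 2 states:
  s0 = (c.((rec X. (c.(X + 0))\{b,c} + a.(0 + X + (X + X))) + 0))\{b,c} + a.(0 + (rec X. (c.(X + 0))\{b,c} + a.(0 + X + (X + X))) + ((rec X. (c.(X + 0))\{b,c} + a.(0 + X + (X + X))) + (rec X. (c.(X + 0))\{b,c} + a.(0 + X + (X + X))))) :: --a--▸ s1
  s1 = 0 + (rec X. (c.(X + 0))\{b,c} + a.(0 + X + (X + X))) + ((rec X. (c.(X + 0))\{b,c} + a.(0 + X + (X + X))) + (rec X. (c.(X + 0))\{b,c} + a.(0 + X + (X + X)))) :: --a--▸ s1
Q's transition system — 2 states:
  t0 = rec X. (c.(X + 0))\{b,c} + a.(0 + X + (X + X)) :: --a--▸ t1
  t1 = 0 + (rec X. (c.(X + 0))\{b,c} + a.(0 + X + (X + X))) + ((rec X. (c.(X + 0))\{b,c} + a.(0 + X + (X + X))) + (rec X. (c.(X + 0))\{b,c} + a.(0 + X + (X + X)))) :: --a--▸ t1
Bisimilarity quotient blocks:
  B0 = {s0, s1, t0, t1}
s0 ∈ B0, t0 ∈ B0 → same block
Bisimilar ⇒ trace-equivalent.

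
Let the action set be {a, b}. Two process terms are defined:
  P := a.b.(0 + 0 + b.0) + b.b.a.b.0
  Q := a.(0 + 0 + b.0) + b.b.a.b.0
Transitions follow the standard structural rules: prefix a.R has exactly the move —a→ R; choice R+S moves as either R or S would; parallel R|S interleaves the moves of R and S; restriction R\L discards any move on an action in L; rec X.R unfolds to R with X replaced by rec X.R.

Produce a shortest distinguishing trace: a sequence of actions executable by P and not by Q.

abb

P's transition system — 7 states:
  s0 = a.b.(0 + 0 + b.0) + b.b.a.b.0 :: —a→ s1, —b→ s2
  s1 = b.(0 + 0 + b.0) :: —b→ s3
  s2 = b.a.b.0 :: —b→ s4
  s3 = 0 + 0 + b.0 :: —b→ s5
  s4 = a.b.0 :: —a→ s6
  s5 = 0 :: (no moves)
  s6 = b.0 :: —b→ s5
Q's transition system — 6 states:
  t0 = a.(0 + 0 + b.0) + b.b.a.b.0 :: —a→ t1, —b→ t2
  t1 = 0 + 0 + b.0 :: —b→ t3
  t2 = b.a.b.0 :: —b→ t4
  t3 = 0 :: (no moves)
  t4 = a.b.0 :: —a→ t5
  t5 = b.0 :: —b→ t3
Run σ = ⟨abb⟩ on P: start {s0}
  step 1 (a): {s1}
  step 2 (b): {s3}
  step 3 (b): {s5}
  P completes σ.
Run σ = ⟨abb⟩ on Q: start {t0}
  step 1 (a): {t1}
  step 2 (b): {t3}
  step 3 (b): ∅ (Q stuck)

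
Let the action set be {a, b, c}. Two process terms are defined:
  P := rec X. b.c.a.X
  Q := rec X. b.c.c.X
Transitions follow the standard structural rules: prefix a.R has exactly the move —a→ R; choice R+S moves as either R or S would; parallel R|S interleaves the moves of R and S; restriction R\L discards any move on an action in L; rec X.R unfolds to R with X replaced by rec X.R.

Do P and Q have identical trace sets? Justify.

LTS(P): 3 reachable states
  m0 = rec X. b.c.a.X ⊢ -b-> m1
  m1 = c.a.(rec X. b.c.a.X) ⊢ -c-> m2
  m2 = a.(rec X. b.c.a.X) ⊢ -a-> m0
LTS(Q): 3 reachable states
  n0 = rec X. b.c.c.X ⊢ -b-> n1
  n1 = c.c.(rec X. b.c.c.X) ⊢ -c-> n2
  n2 = c.(rec X. b.c.c.X) ⊢ -c-> n0
Run σ = ⟨bca⟩ on P: start {m0}
  after b @ step 1: {m1}
  after c @ step 2: {m2}
  after a @ step 3: {m0}
  P completes σ.
Run σ = ⟨bca⟩ on Q: start {n0}
  after b @ step 1: {n1}
  after c @ step 2: {n2}
  after a @ step 3: ∅ (Q stuck)

trace-distinct — witness ⟨bca⟩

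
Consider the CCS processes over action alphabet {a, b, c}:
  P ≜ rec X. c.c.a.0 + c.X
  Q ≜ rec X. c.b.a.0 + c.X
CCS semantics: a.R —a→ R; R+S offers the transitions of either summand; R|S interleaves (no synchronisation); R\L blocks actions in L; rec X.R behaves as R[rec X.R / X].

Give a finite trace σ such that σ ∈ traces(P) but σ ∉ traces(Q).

Reachable graph of P (4 states):
  s0 = rec X. c.c.a.0 + c.X | ··c··> s0, ··c··> s1
  s1 = c.a.0 | ··c··> s2
  s2 = a.0 | ··a··> s3
  s3 = 0 | ·
Reachable graph of Q (4 states):
  t0 = rec X. c.b.a.0 + c.X | ··c··> t0, ··c··> t1
  t1 = b.a.0 | ··b··> t2
  t2 = a.0 | ··a··> t3
  t3 = 0 | ·
Run σ = ⟨cca⟩ on P: start {s0}
  [1] c ⇒ {s0, s1}
  [2] c ⇒ {s0, s1, s2}
  [3] a ⇒ {s3}
  — P admits the full trace.
Run σ = ⟨cca⟩ on Q: start {t0}
  [1] c ⇒ {t0, t1}
  [2] c ⇒ {t0, t1}
  [3] a ⇒ no successor for Q

cca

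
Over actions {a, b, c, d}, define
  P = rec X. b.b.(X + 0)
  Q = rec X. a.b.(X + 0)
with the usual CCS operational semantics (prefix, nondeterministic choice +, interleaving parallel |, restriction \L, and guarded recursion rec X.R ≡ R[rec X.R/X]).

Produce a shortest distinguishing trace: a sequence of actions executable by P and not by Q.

b

LTS(P): 3 reachable states
  m0 = rec X. b.b.(X + 0) → ··b··> m1
  m1 = b.((rec X. b.b.(X + 0)) + 0) → ··b··> m2
  m2 = (rec X. b.b.(X + 0)) + 0 → ··b··> m1
LTS(Q): 3 reachable states
  n0 = rec X. a.b.(X + 0) → ··a··> n1
  n1 = b.((rec X. a.b.(X + 0)) + 0) → ··b··> n2
  n2 = (rec X. a.b.(X + 0)) + 0 → ··a··> n1
Executing b from P (initial set {m0}):
  step 1 (b): {m1}
  ✓ P
Executing b from Q (initial set {n0}):
  step 1 (b): ∅ (Q stuck)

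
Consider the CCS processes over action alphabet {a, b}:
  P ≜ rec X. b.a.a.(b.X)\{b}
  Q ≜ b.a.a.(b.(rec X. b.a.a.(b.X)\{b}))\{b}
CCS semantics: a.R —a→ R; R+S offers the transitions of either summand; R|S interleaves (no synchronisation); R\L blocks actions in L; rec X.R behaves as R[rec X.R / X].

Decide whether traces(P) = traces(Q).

Reachable graph of P (4 states):
  p0 = rec X. b.a.a.(b.X)\{b} | ··b··> p1
  p1 = a.a.(b.(rec X. b.a.a.(b.X)\{b}))\{b} | ··a··> p2
  p2 = a.(b.(rec X. b.a.a.(b.X)\{b}))\{b} | ··a··> p3
  p3 = (b.(rec X. b.a.a.(b.X)\{b}))\{b} | ∅
Reachable graph of Q (4 states):
  q0 = b.a.a.(b.(rec X. b.a.a.(b.X)\{b}))\{b} | ··b··> q1
  q1 = a.a.(b.(rec X. b.a.a.(b.X)\{b}))\{b} | ··a··> q2
  q2 = a.(b.(rec X. b.a.a.(b.X)\{b}))\{b} | ··a··> q3
  q3 = (b.(rec X. b.a.a.(b.X)\{b}))\{b} | ∅
Coarsest stable partition (strong bisimilarity classes):
  B0 = {p0, q0}
  B1 = {p1, q1}
  B2 = {p2, q2}
  B3 = {p3, q3}
p0 ∈ B0, q0 ∈ B0 → same block
Bisimilar ⇒ trace-equivalent.

YES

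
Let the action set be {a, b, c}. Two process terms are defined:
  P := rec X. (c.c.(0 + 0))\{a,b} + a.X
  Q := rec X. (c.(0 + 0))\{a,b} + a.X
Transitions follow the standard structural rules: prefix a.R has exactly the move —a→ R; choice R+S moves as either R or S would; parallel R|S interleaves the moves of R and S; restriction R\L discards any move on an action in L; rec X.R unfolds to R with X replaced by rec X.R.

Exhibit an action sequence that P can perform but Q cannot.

Reachable graph of P (3 states):
  m0 = rec X. (c.c.(0 + 0))\{a,b} + a.X :: ··a··> m0, ··c··> m1
  m1 = (c.(0 + 0))\{a,b} :: ··c··> m2
  m2 = (0 + 0)\{a,b} :: (no moves)
Reachable graph of Q (2 states):
  n0 = rec X. (c.(0 + 0))\{a,b} + a.X :: ··a··> n0, ··c··> n1
  n1 = (0 + 0)\{a,b} :: (no moves)
Run σ = ⟨cc⟩ on P: start {m0}
  [1] c ⇒ {m1}
  [2] c ⇒ {m2}
  ✓ P
Run σ = ⟨cc⟩ on Q: start {n0}
  [1] c ⇒ {n1}
  [2] c ⇒ ∅  — Q cannot continue

cc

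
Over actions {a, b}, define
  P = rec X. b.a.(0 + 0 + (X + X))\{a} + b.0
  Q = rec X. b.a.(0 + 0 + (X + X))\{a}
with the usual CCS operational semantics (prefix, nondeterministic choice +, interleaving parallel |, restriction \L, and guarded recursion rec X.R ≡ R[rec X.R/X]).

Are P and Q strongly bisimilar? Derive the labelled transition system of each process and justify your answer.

LTS(P): 6 reachable states
  s0 = rec X. b.a.(0 + 0 + (X + X))\{a} + b.0 | --b--▸ s1, --b--▸ s2
  s1 = 0 | ·
  s2 = a.(0 + 0 + ((rec X. b.a.(0 + 0 + (X + X))\{a} + b.0) + (rec X. b.a.(0 + 0 + (X + X))\{a} + b.0)))\{a} | --a--▸ s3
  s3 = (0 + 0 + ((rec X. b.a.(0 + 0 + (X + X))\{a} + b.0) + (rec X. b.a.(0 + 0 + (X + X))\{a} + b.0)))\{a} | --b--▸ s4, --b--▸ s5
  s4 = (a.(0 + 0 + ((rec X. b.a.(0 + 0 + (X + X))\{a} + b.0) + (rec X. b.a.(0 + 0 + (X + X))\{a} + b.0)))\{a})\{a} | ·
  s5 = 0\{a} | ·
LTS(Q): 4 reachable states
  t0 = rec X. b.a.(0 + 0 + (X + X))\{a} | --b--▸ t1
  t1 = a.(0 + 0 + ((rec X. b.a.(0 + 0 + (X + X))\{a}) + (rec X. b.a.(0 + 0 + (X + X))\{a})))\{a} | --a--▸ t2
  t2 = (0 + 0 + ((rec X. b.a.(0 + 0 + (X + X))\{a}) + (rec X. b.a.(0 + 0 + (X + X))\{a})))\{a} | --b--▸ t3
  t3 = (a.(0 + 0 + ((rec X. b.a.(0 + 0 + (X + X))\{a}) + (rec X. b.a.(0 + 0 + (X + X))\{a})))\{a})\{a} | ·
Bisimilarity quotient blocks:
  B0 = {s0}
  B1 = {s1, s4, s5, t3}
  B2 = {s2, t1}
  B3 = {s3, t2}
  B4 = {t0}
s0 ∈ B0, t0 ∈ B4 → different blocks

NO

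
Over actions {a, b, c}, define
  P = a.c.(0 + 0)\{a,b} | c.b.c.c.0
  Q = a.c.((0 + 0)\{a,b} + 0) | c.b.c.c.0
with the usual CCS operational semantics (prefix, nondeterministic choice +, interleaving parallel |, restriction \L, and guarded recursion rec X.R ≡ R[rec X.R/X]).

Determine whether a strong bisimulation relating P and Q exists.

P's transition system — 15 states:
  p0 = a.c.(0 + 0)\{a,b} | c.b.c.c.0 ⊢ —a→ p1, —c→ p2
  p1 = c.(0 + 0)\{a,b} | c.b.c.c.0 ⊢ —c→ p3, —c→ p4
  p2 = a.c.(0 + 0)\{a,b} | b.c.c.0 ⊢ —a→ p4, —b→ p5
  p3 = (0 + 0)\{a,b} | c.b.c.c.0 ⊢ —c→ p6
  p4 = c.(0 + 0)\{a,b} | b.c.c.0 ⊢ —b→ p7, —c→ p6
  p5 = a.c.(0 + 0)\{a,b} | c.c.0 ⊢ —a→ p7, —c→ p8
  p6 = (0 + 0)\{a,b} | b.c.c.0 ⊢ —b→ p9
  p7 = c.(0 + 0)\{a,b} | c.c.0 ⊢ —c→ p10, —c→ p9
  p8 = a.c.(0 + 0)\{a,b} | c.0 ⊢ —a→ p10, —c→ p11
  p9 = (0 + 0)\{a,b} | c.c.0 ⊢ —c→ p12
  p10 = c.(0 + 0)\{a,b} | c.0 ⊢ —c→ p12, —c→ p13
  p11 = a.c.(0 + 0)\{a,b} | 0 ⊢ —a→ p13
  p12 = (0 + 0)\{a,b} | c.0 ⊢ —c→ p14
  p13 = c.(0 + 0)\{a,b} | 0 ⊢ —c→ p14
  p14 = (0 + 0)\{a,b} | 0 ⊢ (no moves)
Q's transition system — 15 states:
  q0 = a.c.((0 + 0)\{a,b} + 0) | c.b.c.c.0 ⊢ —a→ q1, —c→ q2
  q1 = c.((0 + 0)\{a,b} + 0) | c.b.c.c.0 ⊢ —c→ q3, —c→ q4
  q2 = a.c.((0 + 0)\{a,b} + 0) | b.c.c.0 ⊢ —a→ q4, —b→ q5
  q3 = ((0 + 0)\{a,b} + 0) | c.b.c.c.0 ⊢ —c→ q6
  q4 = c.((0 + 0)\{a,b} + 0) | b.c.c.0 ⊢ —b→ q7, —c→ q6
  q5 = a.c.((0 + 0)\{a,b} + 0) | c.c.0 ⊢ —a→ q7, —c→ q8
  q6 = ((0 + 0)\{a,b} + 0) | b.c.c.0 ⊢ —b→ q9
  q7 = c.((0 + 0)\{a,b} + 0) | c.c.0 ⊢ —c→ q10, —c→ q9
  q8 = a.c.((0 + 0)\{a,b} + 0) | c.0 ⊢ —a→ q10, —c→ q11
  q9 = ((0 + 0)\{a,b} + 0) | c.c.0 ⊢ —c→ q12
  q10 = c.((0 + 0)\{a,b} + 0) | c.0 ⊢ —c→ q12, —c→ q13
  q11 = a.c.((0 + 0)\{a,b} + 0) | 0 ⊢ —a→ q13
  q12 = ((0 + 0)\{a,b} + 0) | c.0 ⊢ —c→ q14
  q13 = c.((0 + 0)\{a,b} + 0) | 0 ⊢ —c→ q14
  q14 = ((0 + 0)\{a,b} + 0) | 0 ⊢ (no moves)
Partition-refinement fixed point:
  B0 = {p0, q0}
  B1 = {p2, q2}
  B2 = {p5, q5}
  B3 = {p7, q7}
  B4 = {p10, p9, q10, q9}
  B5 = {p12, p13, q12, q13}
  B6 = {p14, q14}
  B7 = {p8, q8}
  B8 = {p11, q11}
  B9 = {p4, q4}
  B10 = {p6, q6}
  B11 = {p1, q1}
  B12 = {p3, q3}
p0 ∈ B0, q0 ∈ B0 → same block

YES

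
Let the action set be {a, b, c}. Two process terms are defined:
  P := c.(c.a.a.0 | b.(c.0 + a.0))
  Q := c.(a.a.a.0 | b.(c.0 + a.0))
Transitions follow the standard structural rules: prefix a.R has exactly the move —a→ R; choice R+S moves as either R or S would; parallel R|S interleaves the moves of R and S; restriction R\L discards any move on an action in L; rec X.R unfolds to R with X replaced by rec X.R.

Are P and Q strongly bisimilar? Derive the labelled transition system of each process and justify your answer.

not bisimilar

Reachable graph of P (13 states):
  u0 = c.(c.a.a.0 | b.(c.0 + a.0)) :: —c→ u1
  u1 = c.a.a.0 | b.(c.0 + a.0) :: —b→ u2, —c→ u3
  u2 = c.a.a.0 | (c.0 + a.0) :: —a→ u4, —c→ u4, —c→ u5
  u3 = a.a.0 | b.(c.0 + a.0) :: —a→ u6, —b→ u5
  u4 = c.a.a.0 | 0 :: —c→ u7
  u5 = a.a.0 | (c.0 + a.0) :: —a→ u7, —a→ u8, —c→ u7
  u6 = a.0 | b.(c.0 + a.0) :: —a→ u9, —b→ u8
  u7 = a.a.0 | 0 :: —a→ u10
  u8 = a.0 | (c.0 + a.0) :: —a→ u10, —a→ u11, —c→ u10
  u9 = 0 | b.(c.0 + a.0) :: —b→ u11
  u10 = a.0 | 0 :: —a→ u12
  u11 = 0 | (c.0 + a.0) :: —a→ u12, —c→ u12
  u12 = 0 | 0 :: stopped
Reachable graph of Q (13 states):
  v0 = c.(a.a.a.0 | b.(c.0 + a.0)) :: —c→ v1
  v1 = a.a.a.0 | b.(c.0 + a.0) :: —a→ v2, —b→ v3
  v2 = a.a.0 | b.(c.0 + a.0) :: —a→ v4, —b→ v5
  v3 = a.a.a.0 | (c.0 + a.0) :: —a→ v5, —a→ v6, —c→ v6
  v4 = a.0 | b.(c.0 + a.0) :: —a→ v7, —b→ v8
  v5 = a.a.0 | (c.0 + a.0) :: —a→ v8, —a→ v9, —c→ v9
  v6 = a.a.a.0 | 0 :: —a→ v9
  v7 = 0 | b.(c.0 + a.0) :: —b→ v10
  v8 = a.0 | (c.0 + a.0) :: —a→ v10, —a→ v11, —c→ v11
  v9 = a.a.0 | 0 :: —a→ v11
  v10 = 0 | (c.0 + a.0) :: —a→ v12, —c→ v12
  v11 = a.0 | 0 :: —a→ v12
  v12 = 0 | 0 :: stopped
Bisimilarity quotient blocks:
  B0 = {u0}
  B1 = {u1}
  B2 = {u3, v2}
  B3 = {u6, v4}
  B4 = {u8, v8}
  B5 = {u10, v11}
  B6 = {u12, v12}
  B7 = {u11, v10}
  B8 = {u9, v7}
  B9 = {u5, v5}
  B10 = {u7, v9}
  B11 = {u2}
  B12 = {u4}
  B13 = {v0}
  B14 = {v1}
  B15 = {v3}
  B16 = {v6}
u0 ∈ B0, v0 ∈ B13 → different blocks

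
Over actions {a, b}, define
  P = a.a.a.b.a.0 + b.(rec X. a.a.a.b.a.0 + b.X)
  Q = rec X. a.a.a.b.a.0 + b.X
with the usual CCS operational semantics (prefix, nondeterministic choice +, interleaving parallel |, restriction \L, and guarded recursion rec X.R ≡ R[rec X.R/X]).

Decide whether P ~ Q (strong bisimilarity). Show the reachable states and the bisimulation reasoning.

bisimilar

LTS(P): 7 reachable states
  s0 = a.a.a.b.a.0 + b.(rec X. a.a.a.b.a.0 + b.X) | --a--▸ s1, --b--▸ s2
  s1 = a.a.b.a.0 | --a--▸ s3
  s2 = rec X. a.a.a.b.a.0 + b.X | --a--▸ s1, --b--▸ s2
  s3 = a.b.a.0 | --a--▸ s4
  s4 = b.a.0 | --b--▸ s5
  s5 = a.0 | --a--▸ s6
  s6 = 0 | stopped
LTS(Q): 6 reachable states
  t0 = rec X. a.a.a.b.a.0 + b.X | --a--▸ t1, --b--▸ t0
  t1 = a.a.b.a.0 | --a--▸ t2
  t2 = a.b.a.0 | --a--▸ t3
  t3 = b.a.0 | --b--▸ t4
  t4 = a.0 | --a--▸ t5
  t5 = 0 | stopped
Bisimilarity quotient blocks:
  B0 = {s0, s2, t0}
  B1 = {s1, t1}
  B2 = {s3, t2}
  B3 = {s4, t3}
  B4 = {s5, t4}
  B5 = {s6, t5}
s0 ∈ B0, t0 ∈ B0 → same block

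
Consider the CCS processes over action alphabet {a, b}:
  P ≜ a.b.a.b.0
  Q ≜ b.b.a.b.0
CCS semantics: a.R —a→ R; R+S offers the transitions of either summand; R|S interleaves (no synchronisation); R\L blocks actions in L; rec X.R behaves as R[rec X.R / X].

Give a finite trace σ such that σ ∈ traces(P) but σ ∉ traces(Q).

a

P's transition system — 5 states:
  m0 = a.b.a.b.0 has moves ··a··> m1
  m1 = b.a.b.0 has moves ··b··> m2
  m2 = a.b.0 has moves ··a··> m3
  m3 = b.0 has moves ··b··> m4
  m4 = 0 has moves stopped
Q's transition system — 5 states:
  n0 = b.b.a.b.0 has moves ··b··> n1
  n1 = b.a.b.0 has moves ··b··> n2
  n2 = a.b.0 has moves ··a··> n3
  n3 = b.0 has moves ··b··> n4
  n4 = 0 has moves stopped
Run σ = ⟨a⟩ on P: start {m0}
  [1] a ⇒ {m1}
  P completes σ.
Run σ = ⟨a⟩ on Q: start {n0}
  [1] a ⇒ no successor for Q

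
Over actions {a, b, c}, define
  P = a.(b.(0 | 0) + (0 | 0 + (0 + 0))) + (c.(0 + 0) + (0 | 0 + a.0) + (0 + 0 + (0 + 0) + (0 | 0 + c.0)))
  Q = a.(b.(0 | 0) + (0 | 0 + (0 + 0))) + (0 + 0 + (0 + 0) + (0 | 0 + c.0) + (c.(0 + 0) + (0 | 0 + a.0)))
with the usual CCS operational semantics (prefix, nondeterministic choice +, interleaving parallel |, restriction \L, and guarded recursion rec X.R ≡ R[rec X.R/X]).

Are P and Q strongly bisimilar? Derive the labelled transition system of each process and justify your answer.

bisimilar

LTS(P): 5 reachable states
  p0 = a.(b.(0 | 0) + (0 | 0 + (0 + 0))) + (c.(0 + 0) + (0 | 0 + a.0) + (0 + 0 + (0 + 0) + (0 | 0 + c.0))) has moves --a--▸ p1, --a--▸ p2, --c--▸ p1, --c--▸ p3
  p1 = 0 has moves stopped
  p2 = b.(0 | 0) + (0 | 0 + (0 + 0)) has moves --b--▸ p4
  p3 = 0 + 0 has moves stopped
  p4 = 0 | 0 has moves stopped
LTS(Q): 5 reachable states
  q0 = a.(b.(0 | 0) + (0 | 0 + (0 + 0))) + (0 + 0 + (0 + 0) + (0 | 0 + c.0) + (c.(0 + 0) + (0 | 0 + a.0))) has moves --a--▸ q1, --a--▸ q2, --c--▸ q1, --c--▸ q3
  q1 = 0 has moves stopped
  q2 = b.(0 | 0) + (0 | 0 + (0 + 0)) has moves --b--▸ q4
  q3 = 0 + 0 has moves stopped
  q4 = 0 | 0 has moves stopped
Bisimilarity quotient blocks:
  B0 = {p0, q0}
  B1 = {p1, p3, p4, q1, q3, q4}
  B2 = {p2, q2}
p0 ∈ B0, q0 ∈ B0 → same block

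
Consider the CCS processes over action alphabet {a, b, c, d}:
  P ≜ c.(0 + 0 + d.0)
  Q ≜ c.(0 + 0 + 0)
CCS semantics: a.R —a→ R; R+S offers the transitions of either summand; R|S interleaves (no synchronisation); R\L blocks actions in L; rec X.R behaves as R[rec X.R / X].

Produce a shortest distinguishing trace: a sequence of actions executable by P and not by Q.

P's transition system — 3 states:
  m0 = c.(0 + 0 + d.0) :: —c→ m1
  m1 = 0 + 0 + d.0 :: —d→ m2
  m2 = 0 :: stopped
Q's transition system — 2 states:
  n0 = c.(0 + 0 + 0) :: —c→ n1
  n1 = 0 + 0 + 0 :: stopped
Run σ = ⟨cd⟩ on P: start {m0}
  step 1 (c): {m1}
  step 2 (d): {m2}
  P completes σ.
Run σ = ⟨cd⟩ on Q: start {n0}
  step 1 (c): {n1}
  step 2 (d): no successor for Q

cd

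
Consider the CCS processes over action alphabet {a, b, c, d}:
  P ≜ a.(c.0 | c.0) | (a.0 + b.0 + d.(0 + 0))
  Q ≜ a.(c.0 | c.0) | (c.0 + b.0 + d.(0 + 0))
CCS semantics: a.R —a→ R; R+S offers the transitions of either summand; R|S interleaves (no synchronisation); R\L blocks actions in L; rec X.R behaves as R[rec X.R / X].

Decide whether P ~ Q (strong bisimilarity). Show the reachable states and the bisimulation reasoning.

Reachable graph of P (15 states):
  s0 = a.(c.0 | c.0) | (a.0 + b.0 + d.(0 + 0)) ⊢ ··a··> s1, ··a··> s2, ··b··> s1, ··d··> s3
  s1 = a.(c.0 | c.0) | 0 ⊢ ··a··> s4
  s2 = c.0 | c.0 | (a.0 + b.0 + d.(0 + 0)) ⊢ ··a··> s4, ··b··> s4, ··c··> s5, ··c··> s6, ··d··> s7
  s3 = a.(c.0 | c.0) | (0 + 0) ⊢ ··a··> s7
  s4 = c.0 | c.0 | 0 ⊢ ··c··> s8, ··c··> s9
  s5 = 0 | c.0 | (a.0 + b.0 + d.(0 + 0)) ⊢ ··a··> s8, ··b··> s8, ··c··> s10, ··d··> s11
  s6 = c.0 | 0 | (a.0 + b.0 + d.(0 + 0)) ⊢ ··a··> s9, ··b··> s9, ··c··> s10, ··d··> s12
  s7 = c.0 | c.0 | (0 + 0) ⊢ ··c··> s11, ··c··> s12
  s8 = 0 | c.0 | 0 ⊢ ··c··> s13
  s9 = c.0 | 0 | 0 ⊢ ··c··> s13
  s10 = 0 | 0 | (a.0 + b.0 + d.(0 + 0)) ⊢ ··a··> s13, ··b··> s13, ··d··> s14
  s11 = 0 | c.0 | (0 + 0) ⊢ ··c··> s14
  s12 = c.0 | 0 | (0 + 0) ⊢ ··c··> s14
  s13 = 0 | 0 | 0 ⊢ ∅
  s14 = 0 | 0 | (0 + 0) ⊢ ∅
Reachable graph of Q (15 states):
  t0 = a.(c.0 | c.0) | (c.0 + b.0 + d.(0 + 0)) ⊢ ··a··> t1, ··b··> t2, ··c··> t2, ··d··> t3
  t1 = c.0 | c.0 | (c.0 + b.0 + d.(0 + 0)) ⊢ ··b··> t4, ··c··> t4, ··c··> t5, ··c··> t6, ··d··> t7
  t2 = a.(c.0 | c.0) | 0 ⊢ ··a··> t4
  t3 = a.(c.0 | c.0) | (0 + 0) ⊢ ··a··> t7
  t4 = c.0 | c.0 | 0 ⊢ ··c··> t8, ··c··> t9
  t5 = 0 | c.0 | (c.0 + b.0 + d.(0 + 0)) ⊢ ··b··> t8, ··c··> t10, ··c··> t8, ··d··> t11
  t6 = c.0 | 0 | (c.0 + b.0 + d.(0 + 0)) ⊢ ··b··> t9, ··c··> t10, ··c··> t9, ··d··> t12
  t7 = c.0 | c.0 | (0 + 0) ⊢ ··c··> t11, ··c··> t12
  t8 = 0 | c.0 | 0 ⊢ ··c··> t13
  t9 = c.0 | 0 | 0 ⊢ ··c··> t13
  t10 = 0 | 0 | (c.0 + b.0 + d.(0 + 0)) ⊢ ··b··> t13, ··c··> t13, ··d··> t14
  t11 = 0 | c.0 | (0 + 0) ⊢ ··c··> t14
  t12 = c.0 | 0 | (0 + 0) ⊢ ··c··> t14
  t13 = 0 | 0 | 0 ⊢ ∅
  t14 = 0 | 0 | (0 + 0) ⊢ ∅
Bisimilarity quotient blocks:
  B0 = {s0}
  B1 = {s1, s3, t2, t3}
  B2 = {s4, s7, t4, t7}
  B3 = {s11, s12, s8, s9, t11, t12, t8, t9}
  B4 = {s13, s14, t13, t14}
  B5 = {s2}
  B6 = {s5, s6}
  B7 = {s10}
  B8 = {t0}
  B9 = {t1}
  B10 = {t5, t6}
  B11 = {t10}
s0 ∈ B0, t0 ∈ B8 → different blocks

P ≁ Q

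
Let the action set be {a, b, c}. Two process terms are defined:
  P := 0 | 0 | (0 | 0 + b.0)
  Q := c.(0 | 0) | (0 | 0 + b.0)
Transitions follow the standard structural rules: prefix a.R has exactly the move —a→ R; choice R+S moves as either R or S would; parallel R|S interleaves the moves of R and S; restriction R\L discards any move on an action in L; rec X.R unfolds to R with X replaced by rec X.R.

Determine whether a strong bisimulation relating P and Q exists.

P ≁ Q

LTS(P): 2 reachable states
  s0 = 0 | 0 | (0 | 0 + b.0) :: ··b··> s1
  s1 = 0 | 0 | 0 :: ·
LTS(Q): 4 reachable states
  t0 = c.(0 | 0) | (0 | 0 + b.0) :: ··b··> t1, ··c··> t2
  t1 = c.(0 | 0) | 0 :: ··c··> t3
  t2 = 0 | 0 | (0 | 0 + b.0) :: ··b··> t3
  t3 = 0 | 0 | 0 :: ·
Partition-refinement fixed point:
  B0 = {s0, t2}
  B1 = {s1, t3}
  B2 = {t0}
  B3 = {t1}
s0 ∈ B0, t0 ∈ B2 → different blocks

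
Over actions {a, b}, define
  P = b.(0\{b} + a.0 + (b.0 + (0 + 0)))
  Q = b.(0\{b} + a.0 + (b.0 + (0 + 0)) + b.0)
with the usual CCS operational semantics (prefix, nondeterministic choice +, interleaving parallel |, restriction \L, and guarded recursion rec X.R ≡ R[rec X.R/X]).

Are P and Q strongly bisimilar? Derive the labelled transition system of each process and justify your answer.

Reachable graph of P (3 states):
  m0 = b.(0\{b} + a.0 + (b.0 + (0 + 0))) ⊢ ··b··> m1
  m1 = 0\{b} + a.0 + (b.0 + (0 + 0)) ⊢ ··a··> m2, ··b··> m2
  m2 = 0 ⊢ deadlocked
Reachable graph of Q (3 states):
  n0 = b.(0\{b} + a.0 + (b.0 + (0 + 0)) + b.0) ⊢ ··b··> n1
  n1 = 0\{b} + a.0 + (b.0 + (0 + 0)) + b.0 ⊢ ··a··> n2, ··b··> n2
  n2 = 0 ⊢ deadlocked
Coarsest stable partition (strong bisimilarity classes):
  B0 = {m0, n0}
  B1 = {m1, n1}
  B2 = {m2, n2}
m0 ∈ B0, n0 ∈ B0 → same block

bisimilar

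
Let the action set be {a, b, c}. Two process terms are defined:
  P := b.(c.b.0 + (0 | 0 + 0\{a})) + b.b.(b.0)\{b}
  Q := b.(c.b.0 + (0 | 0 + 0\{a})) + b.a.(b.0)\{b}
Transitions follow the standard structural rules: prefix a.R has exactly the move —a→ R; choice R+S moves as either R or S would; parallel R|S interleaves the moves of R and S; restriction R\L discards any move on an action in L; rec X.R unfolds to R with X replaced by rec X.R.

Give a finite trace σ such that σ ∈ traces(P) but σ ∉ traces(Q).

LTS(P): 6 reachable states
  m0 = b.(c.b.0 + (0 | 0 + 0\{a})) + b.b.(b.0)\{b} has moves --b--▸ m1, --b--▸ m2
  m1 = b.(b.0)\{b} has moves --b--▸ m3
  m2 = c.b.0 + (0 | 0 + 0\{a}) has moves --c--▸ m4
  m3 = (b.0)\{b} has moves ·
  m4 = b.0 has moves --b--▸ m5
  m5 = 0 has moves ·
LTS(Q): 6 reachable states
  n0 = b.(c.b.0 + (0 | 0 + 0\{a})) + b.a.(b.0)\{b} has moves --b--▸ n1, --b--▸ n2
  n1 = a.(b.0)\{b} has moves --a--▸ n3
  n2 = c.b.0 + (0 | 0 + 0\{a}) has moves --c--▸ n4
  n3 = (b.0)\{b} has moves ·
  n4 = b.0 has moves --b--▸ n5
  n5 = 0 has moves ·
Run σ = ⟨bb⟩ on P: start {m0}
  step 1 (b): {m1, m2}
  step 2 (b): {m3}
  ✓ P
Run σ = ⟨bb⟩ on Q: start {n0}
  step 1 (b): {n1, n2}
  step 2 (b): ∅ (Q stuck)

bb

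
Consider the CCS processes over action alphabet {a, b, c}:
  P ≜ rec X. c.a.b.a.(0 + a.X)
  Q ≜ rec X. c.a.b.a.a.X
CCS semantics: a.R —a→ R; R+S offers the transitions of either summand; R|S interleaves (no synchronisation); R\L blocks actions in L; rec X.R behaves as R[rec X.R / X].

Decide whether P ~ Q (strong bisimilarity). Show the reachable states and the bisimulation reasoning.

bisimilar

Reachable graph of P (5 states):
  u0 = rec X. c.a.b.a.(0 + a.X) → =c=> u1
  u1 = a.b.a.(0 + a.(rec X. c.a.b.a.(0 + a.X))) → =a=> u2
  u2 = b.a.(0 + a.(rec X. c.a.b.a.(0 + a.X))) → =b=> u3
  u3 = a.(0 + a.(rec X. c.a.b.a.(0 + a.X))) → =a=> u4
  u4 = 0 + a.(rec X. c.a.b.a.(0 + a.X)) → =a=> u0
Reachable graph of Q (5 states):
  v0 = rec X. c.a.b.a.a.X → =c=> v1
  v1 = a.b.a.a.(rec X. c.a.b.a.a.X) → =a=> v2
  v2 = b.a.a.(rec X. c.a.b.a.a.X) → =b=> v3
  v3 = a.a.(rec X. c.a.b.a.a.X) → =a=> v4
  v4 = a.(rec X. c.a.b.a.a.X) → =a=> v0
Coarsest stable partition (strong bisimilarity classes):
  B0 = {u0, v0}
  B1 = {u1, v1}
  B2 = {u2, v2}
  B3 = {u3, v3}
  B4 = {u4, v4}
u0 ∈ B0, v0 ∈ B0 → same block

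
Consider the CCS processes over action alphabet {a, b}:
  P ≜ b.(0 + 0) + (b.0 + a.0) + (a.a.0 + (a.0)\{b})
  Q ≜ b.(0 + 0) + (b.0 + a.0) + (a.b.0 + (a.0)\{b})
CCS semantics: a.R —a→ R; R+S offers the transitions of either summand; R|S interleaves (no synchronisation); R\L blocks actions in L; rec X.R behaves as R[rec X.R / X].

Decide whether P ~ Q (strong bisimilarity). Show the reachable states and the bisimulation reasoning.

Reachable graph of P (5 states):
  s0 = b.(0 + 0) + (b.0 + a.0) + (a.a.0 + (a.0)\{b}) | =a=> s1, =a=> s2, =a=> s3, =b=> s1, =b=> s4
  s1 = 0 | ∅
  s2 = 0\{b} | ∅
  s3 = a.0 | =a=> s1
  s4 = 0 + 0 | ∅
Reachable graph of Q (5 states):
  t0 = b.(0 + 0) + (b.0 + a.0) + (a.b.0 + (a.0)\{b}) | =a=> t1, =a=> t2, =a=> t3, =b=> t1, =b=> t4
  t1 = 0 | ∅
  t2 = 0\{b} | ∅
  t3 = b.0 | =b=> t1
  t4 = 0 + 0 | ∅
Coarsest stable partition (strong bisimilarity classes):
  B0 = {s0}
  B1 = {s1, s2, s4, t1, t2, t4}
  B2 = {s3}
  B3 = {t0}
  B4 = {t3}
s0 ∈ B0, t0 ∈ B3 → different blocks

NO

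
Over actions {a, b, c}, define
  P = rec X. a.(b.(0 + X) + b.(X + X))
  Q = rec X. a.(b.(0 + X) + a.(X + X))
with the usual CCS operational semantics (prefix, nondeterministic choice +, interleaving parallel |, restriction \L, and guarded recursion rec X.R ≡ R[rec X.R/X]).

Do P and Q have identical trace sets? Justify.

Reachable graph of P (4 states):
  s0 = rec X. a.(b.(0 + X) + b.(X + X)) :: =a=> s1
  s1 = b.(0 + (rec X. a.(b.(0 + X) + b.(X + X)))) + b.((rec X. a.(b.(0 + X) + b.(X + X))) + (rec X. a.(b.(0 + X) + b.(X + X)))) :: =b=> s2, =b=> s3
  s2 = (rec X. a.(b.(0 + X) + b.(X + X))) + (rec X. a.(b.(0 + X) + b.(X + X))) :: =a=> s1
  s3 = 0 + (rec X. a.(b.(0 + X) + b.(X + X))) :: =a=> s1
Reachable graph of Q (4 states):
  t0 = rec X. a.(b.(0 + X) + a.(X + X)) :: =a=> t1
  t1 = b.(0 + (rec X. a.(b.(0 + X) + a.(X + X)))) + a.((rec X. a.(b.(0 + X) + a.(X + X))) + (rec X. a.(b.(0 + X) + a.(X + X)))) :: =a=> t2, =b=> t3
  t2 = (rec X. a.(b.(0 + X) + a.(X + X))) + (rec X. a.(b.(0 + X) + a.(X + X))) :: =a=> t1
  t3 = 0 + (rec X. a.(b.(0 + X) + a.(X + X))) :: =a=> t1
Run σ = ⟨aa⟩ on Q: start {t0}
  [1] a ⇒ {t1}
  [2] a ⇒ {t2}
  — Q admits the full trace.
Run σ = ⟨aa⟩ on P: start {s0}
  [1] a ⇒ {s1}
  [2] a ⇒ ∅  — P cannot continue

NO — witness ⟨aa⟩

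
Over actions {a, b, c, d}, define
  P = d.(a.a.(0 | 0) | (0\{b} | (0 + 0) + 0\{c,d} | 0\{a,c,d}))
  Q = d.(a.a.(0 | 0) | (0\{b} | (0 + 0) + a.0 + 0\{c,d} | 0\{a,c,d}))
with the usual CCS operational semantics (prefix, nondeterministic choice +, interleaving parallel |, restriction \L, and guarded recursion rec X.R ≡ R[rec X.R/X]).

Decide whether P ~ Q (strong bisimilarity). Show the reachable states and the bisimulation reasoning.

NO

Reachable graph of P (4 states):
  p0 = d.(a.a.(0 | 0) | (0\{b} | (0 + 0) + 0\{c,d} | 0\{a,c,d})) has moves =d=> p1
  p1 = a.a.(0 | 0) | (0\{b} | (0 + 0) + 0\{c,d} | 0\{a,c,d}) has moves =a=> p2
  p2 = a.(0 | 0) | (0\{b} | (0 + 0) + 0\{c,d} | 0\{a,c,d}) has moves =a=> p3
  p3 = 0 | 0 | (0\{b} | (0 + 0) + 0\{c,d} | 0\{a,c,d}) has moves ·
Reachable graph of Q (7 states):
  q0 = d.(a.a.(0 | 0) | (0\{b} | (0 + 0) + a.0 + 0\{c,d} | 0\{a,c,d})) has moves =d=> q1
  q1 = a.a.(0 | 0) | (0\{b} | (0 + 0) + a.0 + 0\{c,d} | 0\{a,c,d}) has moves =a=> q2, =a=> q3
  q2 = a.(0 | 0) | (0\{b} | (0 + 0) + a.0 + 0\{c,d} | 0\{a,c,d}) has moves =a=> q4, =a=> q5
  q3 = a.a.(0 | 0) | 0 has moves =a=> q5
  q4 = 0 | 0 | (0\{b} | (0 + 0) + a.0 + 0\{c,d} | 0\{a,c,d}) has moves =a=> q6
  q5 = a.(0 | 0) | 0 has moves =a=> q6
  q6 = 0 | 0 | 0 has moves ·
Bisimilarity quotient blocks:
  B0 = {p0}
  B1 = {p1, q2, q3}
  B2 = {p2, q4, q5}
  B3 = {p3, q6}
  B4 = {q0}
  B5 = {q1}
p0 ∈ B0, q0 ∈ B4 → different blocks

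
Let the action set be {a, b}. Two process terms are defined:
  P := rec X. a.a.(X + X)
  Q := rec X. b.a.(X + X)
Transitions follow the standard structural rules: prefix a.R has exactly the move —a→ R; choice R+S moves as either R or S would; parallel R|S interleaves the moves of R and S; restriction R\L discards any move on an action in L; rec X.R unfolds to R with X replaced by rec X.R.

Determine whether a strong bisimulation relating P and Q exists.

NO

Reachable graph of P (3 states):
  u0 = rec X. a.a.(X + X) has moves ··a··> u1
  u1 = a.((rec X. a.a.(X + X)) + (rec X. a.a.(X + X))) has moves ··a··> u2
  u2 = (rec X. a.a.(X + X)) + (rec X. a.a.(X + X)) has moves ··a··> u1
Reachable graph of Q (3 states):
  v0 = rec X. b.a.(X + X) has moves ··b··> v1
  v1 = a.((rec X. b.a.(X + X)) + (rec X. b.a.(X + X))) has moves ··a··> v2
  v2 = (rec X. b.a.(X + X)) + (rec X. b.a.(X + X)) has moves ··b··> v1
Partition-refinement fixed point:
  B0 = {u0, u1, u2}
  B1 = {v0, v2}
  B2 = {v1}
u0 ∈ B0, v0 ∈ B1 → different blocks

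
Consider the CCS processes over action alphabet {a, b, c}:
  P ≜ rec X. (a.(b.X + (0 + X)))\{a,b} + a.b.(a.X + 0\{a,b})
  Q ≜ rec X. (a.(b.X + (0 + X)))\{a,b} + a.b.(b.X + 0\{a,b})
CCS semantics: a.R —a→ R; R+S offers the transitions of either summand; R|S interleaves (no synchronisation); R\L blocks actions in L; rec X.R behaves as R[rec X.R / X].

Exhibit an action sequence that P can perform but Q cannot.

aba

Reachable graph of P (3 states):
  p0 = rec X. (a.(b.X + (0 + X)))\{a,b} + a.b.(a.X + 0\{a,b}) | -a-> p1
  p1 = b.(a.(rec X. (a.(b.X + (0 + X)))\{a,b} + a.b.(a.X + 0\{a,b})) + 0\{a,b}) | -b-> p2
  p2 = a.(rec X. (a.(b.X + (0 + X)))\{a,b} + a.b.(a.X + 0\{a,b})) + 0\{a,b} | -a-> p0
Reachable graph of Q (3 states):
  q0 = rec X. (a.(b.X + (0 + X)))\{a,b} + a.b.(b.X + 0\{a,b}) | -a-> q1
  q1 = b.(b.(rec X. (a.(b.X + (0 + X)))\{a,b} + a.b.(b.X + 0\{a,b})) + 0\{a,b}) | -b-> q2
  q2 = b.(rec X. (a.(b.X + (0 + X)))\{a,b} + a.b.(b.X + 0\{a,b})) + 0\{a,b} | -b-> q0
Run σ = ⟨aba⟩ on P: start {p0}
  [1] a ⇒ {p1}
  [2] b ⇒ {p2}
  [3] a ⇒ {p0}
  P completes σ.
Run σ = ⟨aba⟩ on Q: start {q0}
  [1] a ⇒ {q1}
  [2] b ⇒ {q2}
  [3] a ⇒ no successor for Q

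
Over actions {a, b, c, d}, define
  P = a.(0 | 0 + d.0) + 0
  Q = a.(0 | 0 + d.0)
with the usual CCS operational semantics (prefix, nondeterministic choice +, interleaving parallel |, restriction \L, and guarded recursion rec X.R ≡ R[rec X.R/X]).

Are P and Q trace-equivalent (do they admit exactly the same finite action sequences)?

P's transition system — 3 states:
  m0 = a.(0 | 0 + d.0) + 0 ⊢ --a--▸ m1
  m1 = 0 | 0 + d.0 ⊢ --d--▸ m2
  m2 = 0 ⊢ stopped
Q's transition system — 3 states:
  n0 = a.(0 | 0 + d.0) ⊢ --a--▸ n1
  n1 = 0 | 0 + d.0 ⊢ --d--▸ n2
  n2 = 0 ⊢ stopped
Bisimilarity quotient blocks:
  B0 = {m0, n0}
  B1 = {m1, n1}
  B2 = {m2, n2}
m0 ∈ B0, n0 ∈ B0 → same block
Bisimilar ⇒ trace-equivalent.

trace-equivalent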